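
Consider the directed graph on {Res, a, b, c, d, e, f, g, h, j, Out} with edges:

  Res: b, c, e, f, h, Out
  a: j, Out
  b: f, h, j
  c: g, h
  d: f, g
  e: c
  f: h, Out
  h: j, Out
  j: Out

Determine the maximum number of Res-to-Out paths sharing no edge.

Assign every edge capacity 1; by Menger, the answer equals the max flow.
Path Res→Out (+1); total 1.
Path Res→f→Out (+1); total 2.
Path Res→h→Out (+1); total 3.
Path Res→b→j→Out (+1); total 4.
No residual Res→Out path; max flow = 4.
Certifying cut of size 4: {Res→Out, f→Out, h→Out, j→Out}.

4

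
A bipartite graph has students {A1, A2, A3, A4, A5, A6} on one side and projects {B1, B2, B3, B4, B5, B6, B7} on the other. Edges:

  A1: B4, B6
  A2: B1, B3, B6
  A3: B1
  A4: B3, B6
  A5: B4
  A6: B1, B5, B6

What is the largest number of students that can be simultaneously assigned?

Unit-capacity flow: source→left, listed edges, right→sink; max matching = max flow.
Augmenting path A1→B4 (+1); matched 1.
Augmenting path A2→B1 (+1); matched 2.
Augmenting path A4→B3 (+1); matched 3.
Augmenting path A6→B5 (+1); matched 4.
Augmenting path A3→B1→A2→B6 (+1); matched 5.
No augmenting path remains; maximum matching = 5.
König certificate: {A6, B1, B3, B4, B6} is a vertex cover of size 5 (every listed pair touches it), so no matching can be larger.

5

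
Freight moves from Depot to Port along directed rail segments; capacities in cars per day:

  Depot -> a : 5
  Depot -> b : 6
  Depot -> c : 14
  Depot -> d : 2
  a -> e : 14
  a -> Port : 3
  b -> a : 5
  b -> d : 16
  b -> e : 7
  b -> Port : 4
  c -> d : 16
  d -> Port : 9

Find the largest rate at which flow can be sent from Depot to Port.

Augment Depot→a→Port: bottleneck 3, flow now 3.
Augment Depot→b→Port: bottleneck 4, flow now 7.
Augment Depot→d→Port: bottleneck 2, flow now 9.
Augment Depot→b→d→Port: bottleneck 2, flow now 11.
Augment Depot→c→d→Port: bottleneck 5, flow now 16.
No augmenting path remains; maximum flow = 16.
In the residual graph, reachable from Depot: {Depot, a, b, c, d, e}.
Min-cut edges: a→Port (3), b→Port (4), d→Port (9); capacity 3 + 4 + 9 = 16.
This cut is saturated, so no flow can exceed 16.

16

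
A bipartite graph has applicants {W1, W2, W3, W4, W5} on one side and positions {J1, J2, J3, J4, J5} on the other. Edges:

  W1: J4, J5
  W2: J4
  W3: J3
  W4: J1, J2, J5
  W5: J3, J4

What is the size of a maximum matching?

4

Unit-capacity flow: source→left, listed edges, right→sink; max matching = max flow.
Augmenting path W1→J4 (+1); matched 1.
Augmenting path W3→J3 (+1); matched 2.
Augmenting path W4→J1 (+1); matched 3.
Augmenting path W2→J4→W1→J5 (+1); matched 4.
No augmenting path remains; maximum matching = 4.
König certificate: {W1, W4, J3, J4} is a vertex cover of size 4 (every listed pair touches it), so no matching can be larger.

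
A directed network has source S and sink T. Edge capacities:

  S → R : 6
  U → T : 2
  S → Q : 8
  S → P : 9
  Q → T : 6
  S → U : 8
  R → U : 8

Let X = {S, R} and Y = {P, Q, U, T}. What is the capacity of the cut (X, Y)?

Edges leaving {S, R}: S→P (9), S→Q (8), S→U (8), R→U (8).
Cut capacity = 9 + 8 + 8 + 8 = 33.

33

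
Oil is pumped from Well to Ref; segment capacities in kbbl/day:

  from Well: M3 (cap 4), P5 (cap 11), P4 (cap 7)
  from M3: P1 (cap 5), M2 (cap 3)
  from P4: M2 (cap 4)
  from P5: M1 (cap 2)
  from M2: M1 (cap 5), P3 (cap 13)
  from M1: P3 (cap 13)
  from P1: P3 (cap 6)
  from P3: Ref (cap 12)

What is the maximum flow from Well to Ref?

Augment Well→M3→M2→P3→Ref: bottleneck 3, flow now 3.
Augment Well→M3→P1→P3→Ref: bottleneck 1, flow now 4.
Augment Well→P4→M2→P3→Ref: bottleneck 4, flow now 8.
Augment Well→P5→M1→P3→Ref: bottleneck 2, flow now 10.
No augmenting path remains; maximum flow = 10.
In the residual graph, reachable from Well: {Well, P4, P5}.
Min-cut edges: Well→M3 (4), P4→M2 (4), P5→M1 (2); capacity 4 + 4 + 2 = 10.
This cut is saturated, so no flow can exceed 10.

10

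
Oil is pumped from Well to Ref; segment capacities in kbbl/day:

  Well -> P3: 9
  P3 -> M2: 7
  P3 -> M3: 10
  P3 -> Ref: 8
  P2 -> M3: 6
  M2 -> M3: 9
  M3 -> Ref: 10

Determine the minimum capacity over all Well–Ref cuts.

Augment Well→P3→Ref: bottleneck 8, flow now 8.
Augment Well→P3→M3→Ref: bottleneck 1, flow now 9.
No augmenting path remains; maximum flow = 9.
By max-flow min-cut, the minimum cut capacity equals the max flow.
In the residual graph, reachable from Well: {Well}.
Min-cut edges: Well→P3 (9); capacity 9 = 9.

9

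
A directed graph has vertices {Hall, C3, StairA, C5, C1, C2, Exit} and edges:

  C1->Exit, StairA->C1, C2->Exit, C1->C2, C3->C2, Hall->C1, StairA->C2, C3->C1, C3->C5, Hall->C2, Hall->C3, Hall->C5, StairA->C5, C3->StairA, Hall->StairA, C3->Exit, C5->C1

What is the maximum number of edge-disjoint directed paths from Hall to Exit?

3

Assign every edge capacity 1; by Menger, the answer equals the max flow.
Path Hall→C3→Exit (+1); total 1.
Path Hall→C1→Exit (+1); total 2.
Path Hall→C2→Exit (+1); total 3.
No residual Hall→Exit path; max flow = 3.
Certifying cut of size 3: {C1→Exit, C2→Exit, Hall→C3}.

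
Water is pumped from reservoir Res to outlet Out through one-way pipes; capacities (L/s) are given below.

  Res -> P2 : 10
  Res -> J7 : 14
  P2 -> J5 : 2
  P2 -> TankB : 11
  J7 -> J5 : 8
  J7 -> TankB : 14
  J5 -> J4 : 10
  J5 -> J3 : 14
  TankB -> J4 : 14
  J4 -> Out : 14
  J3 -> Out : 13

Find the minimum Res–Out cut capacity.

24

Augment Res→P2→J5→J4→Out: bottleneck 2, flow now 2.
Augment Res→P2→TankB→J4→Out: bottleneck 8, flow now 10.
Augment Res→J7→J5→J4→Out: bottleneck 4, flow now 14.
Augment Res→J7→J5→J3→Out: bottleneck 4, flow now 18.
Augment Res→J7→TankB→J4→J5→J3→Out: bottleneck 6, flow now 24. (uses reverse residual edge)
No augmenting path remains; maximum flow = 24.
By max-flow min-cut, the minimum cut capacity equals the max flow.
In the residual graph, reachable from Res: {Res}.
Min-cut edges: Res→P2 (10), Res→J7 (14); capacity 10 + 14 = 24.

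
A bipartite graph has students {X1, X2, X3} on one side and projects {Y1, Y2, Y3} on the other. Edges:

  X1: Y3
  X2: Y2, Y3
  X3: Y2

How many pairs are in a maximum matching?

Unit-capacity flow: source→left, listed edges, right→sink; max matching = max flow.
Augmenting path X1→Y3 (+1); matched 1.
Augmenting path X2→Y2 (+1); matched 2.
No augmenting path remains; maximum matching = 2.
König certificate: {Y2, Y3} is a vertex cover of size 2 (every listed pair touches it), so no matching can be larger.

2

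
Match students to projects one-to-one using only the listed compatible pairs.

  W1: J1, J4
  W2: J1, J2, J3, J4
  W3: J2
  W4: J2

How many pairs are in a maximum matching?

Unit-capacity flow: source→left, listed edges, right→sink; max matching = max flow.
Augmenting path W1→J1 (+1); matched 1.
Augmenting path W2→J2 (+1); matched 2.
Augmenting path W3→J2→W2→J3 (+1); matched 3.
No augmenting path remains; maximum matching = 3.
König certificate: {W1, W2, J2} is a vertex cover of size 3 (every listed pair touches it), so no matching can be larger.

3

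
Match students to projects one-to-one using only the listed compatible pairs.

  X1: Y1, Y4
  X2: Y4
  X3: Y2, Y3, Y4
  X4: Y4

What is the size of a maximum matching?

Unit-capacity flow: source→left, listed edges, right→sink; max matching = max flow.
Augmenting path X1→Y1 (+1); matched 1.
Augmenting path X2→Y4 (+1); matched 2.
Augmenting path X3→Y2 (+1); matched 3.
No augmenting path remains; maximum matching = 3.
König certificate: {X1, X3, Y4} is a vertex cover of size 3 (every listed pair touches it), so no matching can be larger.

3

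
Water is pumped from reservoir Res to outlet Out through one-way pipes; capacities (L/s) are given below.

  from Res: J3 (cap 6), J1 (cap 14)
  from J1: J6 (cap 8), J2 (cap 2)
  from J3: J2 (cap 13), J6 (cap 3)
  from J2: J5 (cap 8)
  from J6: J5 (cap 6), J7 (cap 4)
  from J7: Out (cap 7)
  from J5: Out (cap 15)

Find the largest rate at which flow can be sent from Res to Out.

Augment Res→J1→J2→J5→Out: bottleneck 2, flow now 2.
Augment Res→J1→J6→J7→Out: bottleneck 4, flow now 6.
Augment Res→J1→J6→J5→Out: bottleneck 4, flow now 10.
Augment Res→J3→J2→J5→Out: bottleneck 6, flow now 16.
No augmenting path remains; maximum flow = 16.
In the residual graph, reachable from Res: {Res, J1}.
Min-cut edges: Res→J3 (6), J1→J2 (2), J1→J6 (8); capacity 6 + 2 + 8 = 16.
This cut is saturated, so no flow can exceed 16.

16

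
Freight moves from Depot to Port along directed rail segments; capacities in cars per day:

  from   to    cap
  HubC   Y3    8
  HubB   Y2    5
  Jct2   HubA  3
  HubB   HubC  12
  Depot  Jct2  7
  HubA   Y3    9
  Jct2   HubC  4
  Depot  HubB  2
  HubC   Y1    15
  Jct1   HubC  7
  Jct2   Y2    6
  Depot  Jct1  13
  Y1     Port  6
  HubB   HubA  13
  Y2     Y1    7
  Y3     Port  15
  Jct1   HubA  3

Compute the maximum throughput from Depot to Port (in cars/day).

Augment Depot→HubB→HubA→Y3→Port: bottleneck 2, flow now 2.
Augment Depot→Jct1→HubA→Y3→Port: bottleneck 3, flow now 5.
Augment Depot→Jct1→HubC→Y1→Port: bottleneck 6, flow now 11.
Augment Depot→Jct1→HubC→Y3→Port: bottleneck 1, flow now 12.
Augment Depot→Jct2→HubA→Y3→Port: bottleneck 3, flow now 15.
Augment Depot→Jct2→HubC→Y3→Port: bottleneck 4, flow now 19.
No augmenting path remains; maximum flow = 19.
In the residual graph, reachable from Depot: {Depot, Jct1}.
Min-cut edges: Depot→HubB (2), Depot→Jct2 (7), Jct1→HubA (3), Jct1→HubC (7); capacity 2 + 7 + 3 + 7 = 19.
This cut is saturated, so no flow can exceed 19.

19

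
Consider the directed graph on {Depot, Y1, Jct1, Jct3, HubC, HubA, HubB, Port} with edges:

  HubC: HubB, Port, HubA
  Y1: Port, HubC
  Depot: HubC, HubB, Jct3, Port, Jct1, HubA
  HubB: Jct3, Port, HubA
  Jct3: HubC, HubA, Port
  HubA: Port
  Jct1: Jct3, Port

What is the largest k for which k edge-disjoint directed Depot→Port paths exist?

6

Assign every edge capacity 1; by Menger, the answer equals the max flow.
Path Depot→Port (+1); total 1.
Path Depot→Jct1→Port (+1); total 2.
Path Depot→Jct3→Port (+1); total 3.
Path Depot→HubC→Port (+1); total 4.
Path Depot→HubA→Port (+1); total 5.
Path Depot→HubB→Port (+1); total 6.
No residual Depot→Port path; max flow = 6.
Certifying cut of size 6: {Depot→HubA, Depot→HubB, Depot→HubC, Depot→Jct1, Depot→Jct3, Depot→Port}.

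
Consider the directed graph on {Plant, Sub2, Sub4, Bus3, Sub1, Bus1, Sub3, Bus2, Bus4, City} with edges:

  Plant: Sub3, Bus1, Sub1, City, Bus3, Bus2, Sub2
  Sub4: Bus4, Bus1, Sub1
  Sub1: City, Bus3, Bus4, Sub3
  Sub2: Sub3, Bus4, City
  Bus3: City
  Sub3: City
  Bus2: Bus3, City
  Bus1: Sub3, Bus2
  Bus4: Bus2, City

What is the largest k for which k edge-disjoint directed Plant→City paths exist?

6

Assign every edge capacity 1; by Menger, the answer equals the max flow.
Path Plant→City (+1); total 1.
Path Plant→Sub2→City (+1); total 2.
Path Plant→Bus3→City (+1); total 3.
Path Plant→Sub1→City (+1); total 4.
Path Plant→Sub3→City (+1); total 5.
Path Plant→Bus2→City (+1); total 6.
No residual Plant→City path; max flow = 6.
Certifying cut of size 6: {Bus2→City, Bus3→City, Plant→City, Plant→Sub1, Plant→Sub2, Sub3→City}.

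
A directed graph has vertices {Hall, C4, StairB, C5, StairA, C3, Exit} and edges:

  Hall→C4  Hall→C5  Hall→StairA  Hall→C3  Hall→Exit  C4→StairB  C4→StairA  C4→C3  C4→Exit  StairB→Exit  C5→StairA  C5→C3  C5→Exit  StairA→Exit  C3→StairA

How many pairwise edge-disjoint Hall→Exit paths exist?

Assign every edge capacity 1; by Menger, the answer equals the max flow.
Path Hall→Exit (+1); total 1.
Path Hall→C4→Exit (+1); total 2.
Path Hall→C5→Exit (+1); total 3.
Path Hall→StairA→Exit (+1); total 4.
No residual Hall→Exit path; max flow = 4.
Certifying cut of size 4: {Hall→C4, Hall→C5, Hall→Exit, StairA→Exit}.

4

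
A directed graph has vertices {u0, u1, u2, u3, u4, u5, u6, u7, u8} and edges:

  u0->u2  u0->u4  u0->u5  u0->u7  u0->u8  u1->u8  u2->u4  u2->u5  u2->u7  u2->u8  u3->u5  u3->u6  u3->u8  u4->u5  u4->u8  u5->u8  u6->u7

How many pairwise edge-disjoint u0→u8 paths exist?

Assign every edge capacity 1; by Menger, the answer equals the max flow.
Path u0→u8 (+1); total 1.
Path u0→u2→u8 (+1); total 2.
Path u0→u4→u8 (+1); total 3.
Path u0→u5→u8 (+1); total 4.
No residual u0→u8 path; max flow = 4.
Certifying cut of size 4: {u0→u2, u0→u4, u0→u5, u0→u8}.

4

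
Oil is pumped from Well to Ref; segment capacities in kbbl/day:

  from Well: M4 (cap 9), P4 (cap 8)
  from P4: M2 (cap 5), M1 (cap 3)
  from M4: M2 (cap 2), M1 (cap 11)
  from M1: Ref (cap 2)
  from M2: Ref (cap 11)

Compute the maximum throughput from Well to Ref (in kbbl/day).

Augment Well→P4→M1→Ref: bottleneck 2, flow now 2.
Augment Well→P4→M2→Ref: bottleneck 5, flow now 7.
Augment Well→M4→M2→Ref: bottleneck 2, flow now 9.
No augmenting path remains; maximum flow = 9.
In the residual graph, reachable from Well: {Well, P4, M4, M1}.
Min-cut edges: P4→M2 (5), M4→M2 (2), M1→Ref (2); capacity 5 + 2 + 2 = 9.
This cut is saturated, so no flow can exceed 9.

9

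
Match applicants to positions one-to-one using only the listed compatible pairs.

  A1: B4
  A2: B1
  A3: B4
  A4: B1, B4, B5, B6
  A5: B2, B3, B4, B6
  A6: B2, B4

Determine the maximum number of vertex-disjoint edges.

5

Unit-capacity flow: source→left, listed edges, right→sink; max matching = max flow.
Augmenting path A1→B4 (+1); matched 1.
Augmenting path A2→B1 (+1); matched 2.
Augmenting path A4→B5 (+1); matched 3.
Augmenting path A5→B2 (+1); matched 4.
Augmenting path A6→B2→A5→B3 (+1); matched 5.
No augmenting path remains; maximum matching = 5.
König certificate: {A2, A4, A5, A6, B4} is a vertex cover of size 5 (every listed pair touches it), so no matching can be larger.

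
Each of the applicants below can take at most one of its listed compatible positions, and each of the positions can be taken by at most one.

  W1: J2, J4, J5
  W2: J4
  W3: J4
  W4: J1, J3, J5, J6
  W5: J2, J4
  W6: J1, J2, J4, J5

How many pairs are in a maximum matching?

Unit-capacity flow: source→left, listed edges, right→sink; max matching = max flow.
Augmenting path W1→J2 (+1); matched 1.
Augmenting path W2→J4 (+1); matched 2.
Augmenting path W4→J1 (+1); matched 3.
Augmenting path W6→J5 (+1); matched 4.
Augmenting path W5→J2→W1→J5→W6→J1→W4→J3 (+1); matched 5.
No augmenting path remains; maximum matching = 5.
König certificate: {W1, W4, W5, W6, J4} is a vertex cover of size 5 (every listed pair touches it), so no matching can be larger.

5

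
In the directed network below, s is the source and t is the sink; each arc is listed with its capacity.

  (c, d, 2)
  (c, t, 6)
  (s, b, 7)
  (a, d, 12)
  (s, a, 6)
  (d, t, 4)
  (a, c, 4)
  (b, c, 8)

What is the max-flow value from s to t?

Augment s→a→c→t: bottleneck 4, flow now 4.
Augment s→a→d→t: bottleneck 2, flow now 6.
Augment s→b→c→t: bottleneck 2, flow now 8.
Augment s→b→c→d→t: bottleneck 2, flow now 10.
No augmenting path remains; maximum flow = 10.
In the residual graph, reachable from s: {s, a, b, c, d}.
Min-cut edges: c→t (6), d→t (4); capacity 6 + 4 = 10.
This cut is saturated, so no flow can exceed 10.

10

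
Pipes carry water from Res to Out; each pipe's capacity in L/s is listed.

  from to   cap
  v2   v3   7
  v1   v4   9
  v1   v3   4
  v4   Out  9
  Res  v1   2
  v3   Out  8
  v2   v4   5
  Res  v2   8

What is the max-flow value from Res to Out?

Augment Res→v1→v3→Out: bottleneck 2, flow now 2.
Augment Res→v2→v3→Out: bottleneck 6, flow now 8.
Augment Res→v2→v4→Out: bottleneck 2, flow now 10.
No augmenting path remains; maximum flow = 10.
In the residual graph, reachable from Res: {Res}.
Min-cut edges: Res→v1 (2), Res→v2 (8); capacity 2 + 8 = 10.
This cut is saturated, so no flow can exceed 10.

10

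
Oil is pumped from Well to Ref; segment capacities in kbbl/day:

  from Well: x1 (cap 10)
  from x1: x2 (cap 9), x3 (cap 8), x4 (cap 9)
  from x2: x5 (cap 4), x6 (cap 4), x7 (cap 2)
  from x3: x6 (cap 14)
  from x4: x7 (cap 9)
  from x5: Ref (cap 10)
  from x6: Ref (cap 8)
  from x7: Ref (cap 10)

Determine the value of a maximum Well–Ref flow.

10

Augment Well→x1→x2→x5→Ref: bottleneck 4, flow now 4.
Augment Well→x1→x2→x6→Ref: bottleneck 4, flow now 8.
Augment Well→x1→x2→x7→Ref: bottleneck 1, flow now 9.
Augment Well→x1→x3→x6→Ref: bottleneck 1, flow now 10.
No augmenting path remains; maximum flow = 10.
In the residual graph, reachable from Well: {Well}.
Min-cut edges: Well→x1 (10); capacity 10 = 10.
This cut is saturated, so no flow can exceed 10.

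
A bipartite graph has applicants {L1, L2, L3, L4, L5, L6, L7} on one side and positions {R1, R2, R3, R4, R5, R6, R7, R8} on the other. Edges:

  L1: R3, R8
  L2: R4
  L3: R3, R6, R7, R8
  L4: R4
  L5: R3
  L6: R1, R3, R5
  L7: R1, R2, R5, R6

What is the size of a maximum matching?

6

Unit-capacity flow: source→left, listed edges, right→sink; max matching = max flow.
Augmenting path L1→R3 (+1); matched 1.
Augmenting path L2→R4 (+1); matched 2.
Augmenting path L3→R6 (+1); matched 3.
Augmenting path L6→R1 (+1); matched 4.
Augmenting path L7→R2 (+1); matched 5.
Augmenting path L5→R3→L1→R8 (+1); matched 6.
No augmenting path remains; maximum matching = 6.
König certificate: {L1, L3, L5, L6, L7, R4} is a vertex cover of size 6 (every listed pair touches it), so no matching can be larger.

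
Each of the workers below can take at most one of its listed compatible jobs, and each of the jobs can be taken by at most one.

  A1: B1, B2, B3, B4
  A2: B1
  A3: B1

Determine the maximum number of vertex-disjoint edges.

Unit-capacity flow: source→left, listed edges, right→sink; max matching = max flow.
Augmenting path A1→B1 (+1); matched 1.
Augmenting path A2→B1→A1→B2 (+1); matched 2.
No augmenting path remains; maximum matching = 2.
König certificate: {A1, B1} is a vertex cover of size 2 (every listed pair touches it), so no matching can be larger.

2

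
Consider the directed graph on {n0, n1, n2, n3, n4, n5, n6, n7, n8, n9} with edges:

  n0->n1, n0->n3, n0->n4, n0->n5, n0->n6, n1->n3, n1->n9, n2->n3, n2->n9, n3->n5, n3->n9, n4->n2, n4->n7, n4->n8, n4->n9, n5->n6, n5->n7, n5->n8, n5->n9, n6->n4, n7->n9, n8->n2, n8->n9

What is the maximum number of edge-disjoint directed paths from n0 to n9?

5

Assign every edge capacity 1; by Menger, the answer equals the max flow.
Path n0→n1→n9 (+1); total 1.
Path n0→n3→n9 (+1); total 2.
Path n0→n4→n9 (+1); total 3.
Path n0→n5→n9 (+1); total 4.
Path n0→n6→n4→n2→n9 (+1); total 5.
No residual n0→n9 path; max flow = 5.
Certifying cut of size 5: {n0→n1, n0→n3, n0→n4, n0→n5, n0→n6}.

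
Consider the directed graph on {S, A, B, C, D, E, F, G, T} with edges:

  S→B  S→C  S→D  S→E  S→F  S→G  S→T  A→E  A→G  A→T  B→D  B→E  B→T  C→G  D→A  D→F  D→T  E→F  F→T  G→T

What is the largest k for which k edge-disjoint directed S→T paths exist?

5

Assign every edge capacity 1; by Menger, the answer equals the max flow.
Path S→T (+1); total 1.
Path S→B→T (+1); total 2.
Path S→D→T (+1); total 3.
Path S→F→T (+1); total 4.
Path S→G→T (+1); total 5.
No residual S→T path; max flow = 5.
Certifying cut of size 5: {F→T, G→T, S→B, S→D, S→T}.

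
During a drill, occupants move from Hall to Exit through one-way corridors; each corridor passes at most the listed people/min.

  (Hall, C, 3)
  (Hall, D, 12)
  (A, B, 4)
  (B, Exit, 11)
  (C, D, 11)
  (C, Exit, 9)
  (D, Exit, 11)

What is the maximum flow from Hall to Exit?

14

Augment Hall→C→Exit: bottleneck 3, flow now 3.
Augment Hall→D→Exit: bottleneck 11, flow now 14.
No augmenting path remains; maximum flow = 14.
In the residual graph, reachable from Hall: {Hall, D}.
Min-cut edges: Hall→C (3), D→Exit (11); capacity 3 + 11 = 14.
This cut is saturated, so no flow can exceed 14.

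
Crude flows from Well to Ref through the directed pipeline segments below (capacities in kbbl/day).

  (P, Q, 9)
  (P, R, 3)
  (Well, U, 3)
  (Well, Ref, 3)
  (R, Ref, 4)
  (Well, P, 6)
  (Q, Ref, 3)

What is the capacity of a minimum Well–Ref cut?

Augment Well→Ref: bottleneck 3, flow now 3.
Augment Well→P→Q→Ref: bottleneck 3, flow now 6.
Augment Well→P→R→Ref: bottleneck 3, flow now 9.
No augmenting path remains; maximum flow = 9.
By max-flow min-cut, the minimum cut capacity equals the max flow.
In the residual graph, reachable from Well: {Well, U}.
Min-cut edges: Well→P (6), Well→Ref (3); capacity 6 + 3 = 9.

9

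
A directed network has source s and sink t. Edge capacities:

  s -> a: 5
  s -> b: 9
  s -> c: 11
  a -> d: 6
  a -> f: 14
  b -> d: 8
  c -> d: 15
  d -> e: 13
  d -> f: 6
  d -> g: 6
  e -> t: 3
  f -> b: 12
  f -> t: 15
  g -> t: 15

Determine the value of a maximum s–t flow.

20

Augment s→a→f→t: bottleneck 5, flow now 5.
Augment s→b→d→e→t: bottleneck 3, flow now 8.
Augment s→b→d→f→t: bottleneck 5, flow now 13.
Augment s→c→d→f→t: bottleneck 1, flow now 14.
Augment s→c→d→g→t: bottleneck 6, flow now 20.
No augmenting path remains; maximum flow = 20.
In the residual graph, reachable from s: {s, b, c, d, e}.
Min-cut edges: s→a (5), d→f (6), d→g (6), e→t (3); capacity 5 + 6 + 6 + 3 = 20.
This cut is saturated, so no flow can exceed 20.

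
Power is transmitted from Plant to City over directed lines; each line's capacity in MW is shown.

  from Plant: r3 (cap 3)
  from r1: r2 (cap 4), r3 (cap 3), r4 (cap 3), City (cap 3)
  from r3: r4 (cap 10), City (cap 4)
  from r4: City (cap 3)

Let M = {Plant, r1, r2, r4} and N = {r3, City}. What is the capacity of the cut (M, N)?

Edges leaving {Plant, r1, r2, r4}: Plant→r3 (3), r1→r3 (3), r1→City (3), r4→City (3).
Cut capacity = 3 + 3 + 3 + 3 = 12.

12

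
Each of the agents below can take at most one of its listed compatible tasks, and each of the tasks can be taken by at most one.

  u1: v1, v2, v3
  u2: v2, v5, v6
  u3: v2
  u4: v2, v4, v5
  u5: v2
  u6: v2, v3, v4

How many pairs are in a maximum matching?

Unit-capacity flow: source→left, listed edges, right→sink; max matching = max flow.
Augmenting path u1→v1 (+1); matched 1.
Augmenting path u2→v2 (+1); matched 2.
Augmenting path u4→v4 (+1); matched 3.
Augmenting path u6→v3 (+1); matched 4.
Augmenting path u3→v2→u2→v5 (+1); matched 5.
No augmenting path remains; maximum matching = 5.
König certificate: {u1, u2, u4, u6, v2} is a vertex cover of size 5 (every listed pair touches it), so no matching can be larger.

5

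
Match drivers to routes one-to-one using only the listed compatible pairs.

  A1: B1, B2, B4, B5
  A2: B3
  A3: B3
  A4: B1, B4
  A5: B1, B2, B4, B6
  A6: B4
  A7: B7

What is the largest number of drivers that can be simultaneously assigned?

Unit-capacity flow: source→left, listed edges, right→sink; max matching = max flow.
Augmenting path A1→B1 (+1); matched 1.
Augmenting path A2→B3 (+1); matched 2.
Augmenting path A4→B4 (+1); matched 3.
Augmenting path A5→B2 (+1); matched 4.
Augmenting path A7→B7 (+1); matched 5.
Augmenting path A6→B4→A4→B1→A1→B5 (+1); matched 6.
No augmenting path remains; maximum matching = 6.
König certificate: {A1, A4, A5, A6, A7, B3} is a vertex cover of size 6 (every listed pair touches it), so no matching can be larger.

6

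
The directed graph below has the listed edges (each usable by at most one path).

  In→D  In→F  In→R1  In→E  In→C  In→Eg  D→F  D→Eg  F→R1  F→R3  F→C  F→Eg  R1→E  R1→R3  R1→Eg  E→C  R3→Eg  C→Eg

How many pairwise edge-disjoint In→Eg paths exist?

Assign every edge capacity 1; by Menger, the answer equals the max flow.
Path In→Eg (+1); total 1.
Path In→D→Eg (+1); total 2.
Path In→F→Eg (+1); total 3.
Path In→R1→Eg (+1); total 4.
Path In→C→Eg (+1); total 5.
No residual In→Eg path; max flow = 5.
Certifying cut of size 5: {C→Eg, In→D, In→Eg, In→F, In→R1}.

5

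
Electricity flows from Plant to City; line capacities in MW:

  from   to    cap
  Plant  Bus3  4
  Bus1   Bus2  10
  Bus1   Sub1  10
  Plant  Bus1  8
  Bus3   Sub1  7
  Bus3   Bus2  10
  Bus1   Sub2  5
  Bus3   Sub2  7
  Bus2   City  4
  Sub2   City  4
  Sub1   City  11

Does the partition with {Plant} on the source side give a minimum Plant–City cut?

Yes — it is a minimum cut (capacity 12).

Given cut capacity: 8 + 4 = 12.
Augment Plant→Bus1→Sub2→City: bottleneck 4, flow now 4.
Augment Plant→Bus1→Sub1→City: bottleneck 4, flow now 8.
Augment Plant→Bus3→Sub1→City: bottleneck 4, flow now 12.
No augmenting path remains; maximum flow = 12.
Cut capacity 12 equals the max flow, so it is a minimum cut.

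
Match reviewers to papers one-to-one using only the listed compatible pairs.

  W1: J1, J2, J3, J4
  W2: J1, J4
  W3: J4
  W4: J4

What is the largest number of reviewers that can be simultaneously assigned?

3

Unit-capacity flow: source→left, listed edges, right→sink; max matching = max flow.
Augmenting path W1→J1 (+1); matched 1.
Augmenting path W2→J4 (+1); matched 2.
Augmenting path W3→J4→W2→J1→W1→J2 (+1); matched 3.
No augmenting path remains; maximum matching = 3.
König certificate: {W1, W2, J4} is a vertex cover of size 3 (every listed pair touches it), so no matching can be larger.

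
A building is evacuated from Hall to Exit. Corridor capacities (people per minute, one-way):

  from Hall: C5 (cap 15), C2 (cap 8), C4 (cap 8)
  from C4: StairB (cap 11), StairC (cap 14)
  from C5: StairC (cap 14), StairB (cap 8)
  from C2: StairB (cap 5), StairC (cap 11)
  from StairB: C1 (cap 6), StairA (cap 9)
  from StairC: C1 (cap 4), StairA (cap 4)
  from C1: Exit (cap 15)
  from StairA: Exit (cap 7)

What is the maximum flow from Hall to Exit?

Augment Hall→C4→StairB→C1→Exit: bottleneck 6, flow now 6.
Augment Hall→C4→StairB→StairA→Exit: bottleneck 2, flow now 8.
Augment Hall→C5→StairB→StairA→Exit: bottleneck 5, flow now 13.
Augment Hall→C5→StairC→C1→Exit: bottleneck 4, flow now 17.
No augmenting path remains; maximum flow = 17.
In the residual graph, reachable from Hall: {Hall, C4, C5, C2, StairB, StairC, StairA}.
Min-cut edges: StairB→C1 (6), StairC→C1 (4), StairA→Exit (7); capacity 6 + 4 + 7 = 17.
This cut is saturated, so no flow can exceed 17.

17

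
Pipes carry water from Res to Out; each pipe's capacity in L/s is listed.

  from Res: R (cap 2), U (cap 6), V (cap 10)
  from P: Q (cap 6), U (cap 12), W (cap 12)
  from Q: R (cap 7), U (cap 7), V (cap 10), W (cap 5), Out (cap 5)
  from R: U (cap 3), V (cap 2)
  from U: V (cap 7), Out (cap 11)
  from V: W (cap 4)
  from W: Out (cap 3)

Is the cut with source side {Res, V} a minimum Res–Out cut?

No — its capacity is 12, but the minimum cut has capacity 11.

Given cut capacity: 2 + 6 + 4 = 12.
Augment Res→U→Out: bottleneck 6, flow now 6.
Augment Res→R→U→Out: bottleneck 2, flow now 8.
Augment Res→V→W→Out: bottleneck 3, flow now 11.
No augmenting path remains; maximum flow = 11.
In the residual graph, reachable from Res: {Res, V, W}.
Min-cut edges: Res→R (2), Res→U (6), W→Out (3); capacity 2 + 6 + 3 = 11.
Cut capacity 12 exceeds the max flow 11, so it is not minimum.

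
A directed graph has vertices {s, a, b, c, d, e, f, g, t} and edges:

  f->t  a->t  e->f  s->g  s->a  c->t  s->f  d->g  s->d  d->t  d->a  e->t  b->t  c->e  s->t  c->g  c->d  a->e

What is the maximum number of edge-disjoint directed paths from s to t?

Assign every edge capacity 1; by Menger, the answer equals the max flow.
Path s→t (+1); total 1.
Path s→a→t (+1); total 2.
Path s→d→t (+1); total 3.
Path s→f→t (+1); total 4.
No residual s→t path; max flow = 4.
Certifying cut of size 4: {s→a, s→d, s→f, s→t}.

4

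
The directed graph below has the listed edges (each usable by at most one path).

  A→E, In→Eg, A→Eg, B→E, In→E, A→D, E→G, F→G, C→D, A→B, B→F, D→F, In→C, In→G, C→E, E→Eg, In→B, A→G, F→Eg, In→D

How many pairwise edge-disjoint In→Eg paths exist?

Assign every edge capacity 1; by Menger, the answer equals the max flow.
Path In→Eg (+1); total 1.
Path In→E→Eg (+1); total 2.
Path In→B→F→Eg (+1); total 3.
No residual In→Eg path; max flow = 3.
Certifying cut of size 3: {E→Eg, F→Eg, In→Eg}.

3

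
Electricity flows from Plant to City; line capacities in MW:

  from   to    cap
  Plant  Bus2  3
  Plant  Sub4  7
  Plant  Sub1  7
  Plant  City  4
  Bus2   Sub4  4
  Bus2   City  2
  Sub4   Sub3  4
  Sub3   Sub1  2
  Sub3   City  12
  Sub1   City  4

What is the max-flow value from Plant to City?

14

Augment Plant→City: bottleneck 4, flow now 4.
Augment Plant→Bus2→City: bottleneck 2, flow now 6.
Augment Plant→Sub1→City: bottleneck 4, flow now 10.
Augment Plant→Sub4→Sub3→City: bottleneck 4, flow now 14.
No augmenting path remains; maximum flow = 14.
In the residual graph, reachable from Plant: {Plant, Bus2, Sub4, Sub1}.
Min-cut edges: Plant→City (4), Bus2→City (2), Sub4→Sub3 (4), Sub1→City (4); capacity 4 + 2 + 4 + 4 = 14.
This cut is saturated, so no flow can exceed 14.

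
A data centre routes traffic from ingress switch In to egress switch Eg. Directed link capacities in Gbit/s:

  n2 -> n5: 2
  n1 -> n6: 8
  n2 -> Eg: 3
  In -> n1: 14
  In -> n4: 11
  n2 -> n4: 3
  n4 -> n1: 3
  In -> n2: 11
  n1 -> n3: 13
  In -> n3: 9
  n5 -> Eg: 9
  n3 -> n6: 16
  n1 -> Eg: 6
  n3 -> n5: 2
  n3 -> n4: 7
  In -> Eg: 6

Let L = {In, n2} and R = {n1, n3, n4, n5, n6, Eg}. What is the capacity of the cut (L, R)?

Edges leaving {In, n2}: In→n1 (14), In→n3 (9), In→n4 (11), In→Eg (6), n2→n4 (3), n2→n5 (2), n2→Eg (3).
Cut capacity = 14 + 9 + 11 + 6 + 3 + 2 + 3 = 48.

48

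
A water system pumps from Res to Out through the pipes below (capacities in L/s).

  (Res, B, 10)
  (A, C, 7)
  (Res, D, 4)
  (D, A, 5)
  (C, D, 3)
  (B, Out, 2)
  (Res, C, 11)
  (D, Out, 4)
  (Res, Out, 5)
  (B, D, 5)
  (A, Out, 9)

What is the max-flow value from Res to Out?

Augment Res→Out: bottleneck 5, flow now 5.
Augment Res→B→Out: bottleneck 2, flow now 7.
Augment Res→D→Out: bottleneck 4, flow now 11.
Augment Res→B→D→A→Out: bottleneck 5, flow now 16.
No augmenting path remains; maximum flow = 16.
In the residual graph, reachable from Res: {Res, B, C, D}.
Min-cut edges: Res→Out (5), B→Out (2), D→A (5), D→Out (4); capacity 5 + 2 + 5 + 4 = 16.
This cut is saturated, so no flow can exceed 16.

16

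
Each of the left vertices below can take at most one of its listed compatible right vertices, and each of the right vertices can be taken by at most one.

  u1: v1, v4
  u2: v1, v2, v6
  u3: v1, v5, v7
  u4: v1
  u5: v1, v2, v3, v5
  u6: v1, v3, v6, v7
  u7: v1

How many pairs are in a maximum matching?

6

Unit-capacity flow: source→left, listed edges, right→sink; max matching = max flow.
Augmenting path u1→v1 (+1); matched 1.
Augmenting path u2→v2 (+1); matched 2.
Augmenting path u3→v5 (+1); matched 3.
Augmenting path u5→v3 (+1); matched 4.
Augmenting path u6→v6 (+1); matched 5.
Augmenting path u4→v1→u1→v4 (+1); matched 6.
No augmenting path remains; maximum matching = 6.
König certificate: {u1, u2, u3, u5, u6, v1} is a vertex cover of size 6 (every listed pair touches it), so no matching can be larger.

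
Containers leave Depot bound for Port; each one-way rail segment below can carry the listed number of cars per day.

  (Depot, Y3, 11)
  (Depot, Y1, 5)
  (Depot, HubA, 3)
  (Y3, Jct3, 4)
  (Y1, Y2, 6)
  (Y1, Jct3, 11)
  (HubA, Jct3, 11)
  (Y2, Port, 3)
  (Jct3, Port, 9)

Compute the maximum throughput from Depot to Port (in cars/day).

Augment Depot→Y3→Jct3→Port: bottleneck 4, flow now 4.
Augment Depot→Y1→Y2→Port: bottleneck 3, flow now 7.
Augment Depot→Y1→Jct3→Port: bottleneck 2, flow now 9.
Augment Depot→HubA→Jct3→Port: bottleneck 3, flow now 12.
No augmenting path remains; maximum flow = 12.
In the residual graph, reachable from Depot: {Depot, Y3}.
Min-cut edges: Depot→Y1 (5), Depot→HubA (3), Y3→Jct3 (4); capacity 5 + 3 + 4 = 12.
This cut is saturated, so no flow can exceed 12.

12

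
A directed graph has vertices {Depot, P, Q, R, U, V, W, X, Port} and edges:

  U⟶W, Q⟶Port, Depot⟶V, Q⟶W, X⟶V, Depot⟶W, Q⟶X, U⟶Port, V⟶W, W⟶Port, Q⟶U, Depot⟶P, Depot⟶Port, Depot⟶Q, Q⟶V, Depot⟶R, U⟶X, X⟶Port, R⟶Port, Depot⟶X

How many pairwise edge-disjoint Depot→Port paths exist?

Assign every edge capacity 1; by Menger, the answer equals the max flow.
Path Depot→Port (+1); total 1.
Path Depot→Q→Port (+1); total 2.
Path Depot→R→Port (+1); total 3.
Path Depot→W→Port (+1); total 4.
Path Depot→X→Port (+1); total 5.
No residual Depot→Port path; max flow = 5.
Certifying cut of size 5: {Depot→Port, Depot→Q, Depot→R, Depot→X, W→Port}.

5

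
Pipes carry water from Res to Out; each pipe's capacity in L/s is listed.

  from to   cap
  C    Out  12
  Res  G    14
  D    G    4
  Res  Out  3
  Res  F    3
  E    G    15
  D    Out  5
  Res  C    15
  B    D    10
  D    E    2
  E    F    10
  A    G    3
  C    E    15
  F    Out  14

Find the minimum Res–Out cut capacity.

21

Augment Res→Out: bottleneck 3, flow now 3.
Augment Res→C→Out: bottleneck 12, flow now 15.
Augment Res→F→Out: bottleneck 3, flow now 18.
Augment Res→C→E→F→Out: bottleneck 3, flow now 21.
No augmenting path remains; maximum flow = 21.
By max-flow min-cut, the minimum cut capacity equals the max flow.
In the residual graph, reachable from Res: {Res, G}.
Min-cut edges: Res→C (15), Res→F (3), Res→Out (3); capacity 15 + 3 + 3 = 21.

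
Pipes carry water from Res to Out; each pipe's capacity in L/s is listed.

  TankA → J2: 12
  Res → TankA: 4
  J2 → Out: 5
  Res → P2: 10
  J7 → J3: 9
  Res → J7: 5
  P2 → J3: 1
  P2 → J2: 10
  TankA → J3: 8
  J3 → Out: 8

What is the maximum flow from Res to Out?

13

Augment Res→TankA→J3→Out: bottleneck 4, flow now 4.
Augment Res→J7→J3→Out: bottleneck 4, flow now 8.
Augment Res→P2→J2→Out: bottleneck 5, flow now 13.
No augmenting path remains; maximum flow = 13.
In the residual graph, reachable from Res: {Res, TankA, J7, P2, J3, J2}.
Min-cut edges: J3→Out (8), J2→Out (5); capacity 8 + 5 = 13.
This cut is saturated, so no flow can exceed 13.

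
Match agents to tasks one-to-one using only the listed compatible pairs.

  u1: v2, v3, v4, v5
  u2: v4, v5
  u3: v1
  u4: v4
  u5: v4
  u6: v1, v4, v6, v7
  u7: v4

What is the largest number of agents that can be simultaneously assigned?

5

Unit-capacity flow: source→left, listed edges, right→sink; max matching = max flow.
Augmenting path u1→v2 (+1); matched 1.
Augmenting path u2→v4 (+1); matched 2.
Augmenting path u3→v1 (+1); matched 3.
Augmenting path u6→v6 (+1); matched 4.
Augmenting path u4→v4→u2→v5 (+1); matched 5.
No augmenting path remains; maximum matching = 5.
König certificate: {u1, u2, u3, u6, v4} is a vertex cover of size 5 (every listed pair touches it), so no matching can be larger.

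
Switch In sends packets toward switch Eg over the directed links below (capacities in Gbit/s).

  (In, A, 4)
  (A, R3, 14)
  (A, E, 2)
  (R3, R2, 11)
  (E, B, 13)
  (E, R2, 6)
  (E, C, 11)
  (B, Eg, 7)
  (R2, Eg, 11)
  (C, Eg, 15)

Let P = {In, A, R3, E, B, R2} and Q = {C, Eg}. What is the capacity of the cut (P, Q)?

Edges leaving {In, A, R3, E, B, R2}: E→C (11), B→Eg (7), R2→Eg (11).
Cut capacity = 11 + 7 + 11 = 29.

29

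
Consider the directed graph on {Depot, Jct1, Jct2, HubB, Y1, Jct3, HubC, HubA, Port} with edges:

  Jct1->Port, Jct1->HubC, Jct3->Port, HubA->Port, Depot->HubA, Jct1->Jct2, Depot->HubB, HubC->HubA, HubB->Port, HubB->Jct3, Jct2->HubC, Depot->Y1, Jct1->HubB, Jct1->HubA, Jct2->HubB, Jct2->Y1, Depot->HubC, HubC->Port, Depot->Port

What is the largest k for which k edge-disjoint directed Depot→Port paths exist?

Assign every edge capacity 1; by Menger, the answer equals the max flow.
Path Depot→Port (+1); total 1.
Path Depot→HubB→Port (+1); total 2.
Path Depot→HubC→Port (+1); total 3.
Path Depot→HubA→Port (+1); total 4.
No residual Depot→Port path; max flow = 4.
Certifying cut of size 4: {Depot→HubA, Depot→HubB, Depot→HubC, Depot→Port}.

4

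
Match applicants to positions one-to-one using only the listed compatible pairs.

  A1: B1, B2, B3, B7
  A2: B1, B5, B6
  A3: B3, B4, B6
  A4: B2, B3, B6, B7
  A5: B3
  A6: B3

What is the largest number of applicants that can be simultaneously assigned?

5

Unit-capacity flow: source→left, listed edges, right→sink; max matching = max flow.
Augmenting path A1→B1 (+1); matched 1.
Augmenting path A2→B5 (+1); matched 2.
Augmenting path A3→B3 (+1); matched 3.
Augmenting path A4→B2 (+1); matched 4.
Augmenting path A5→B3→A3→B4 (+1); matched 5.
No augmenting path remains; maximum matching = 5.
König certificate: {A1, A2, A3, A4, B3} is a vertex cover of size 5 (every listed pair touches it), so no matching can be larger.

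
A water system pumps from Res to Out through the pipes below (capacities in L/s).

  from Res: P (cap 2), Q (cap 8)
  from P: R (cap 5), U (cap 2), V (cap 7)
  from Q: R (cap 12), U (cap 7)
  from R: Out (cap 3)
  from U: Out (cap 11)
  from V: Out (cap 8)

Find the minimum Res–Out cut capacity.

Augment Res→P→R→Out: bottleneck 2, flow now 2.
Augment Res→Q→R→Out: bottleneck 1, flow now 3.
Augment Res→Q→U→Out: bottleneck 7, flow now 10.
No augmenting path remains; maximum flow = 10.
By max-flow min-cut, the minimum cut capacity equals the max flow.
In the residual graph, reachable from Res: {Res}.
Min-cut edges: Res→P (2), Res→Q (8); capacity 2 + 8 = 10.

10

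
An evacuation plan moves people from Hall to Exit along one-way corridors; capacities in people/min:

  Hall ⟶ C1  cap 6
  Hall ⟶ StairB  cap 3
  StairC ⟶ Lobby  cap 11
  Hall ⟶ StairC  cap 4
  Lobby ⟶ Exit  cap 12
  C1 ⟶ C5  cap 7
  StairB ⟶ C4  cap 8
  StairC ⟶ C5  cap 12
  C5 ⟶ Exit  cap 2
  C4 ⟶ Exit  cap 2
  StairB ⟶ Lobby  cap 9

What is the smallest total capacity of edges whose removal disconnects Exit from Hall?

Augment Hall→StairC→Lobby→Exit: bottleneck 4, flow now 4.
Augment Hall→C1→C5→Exit: bottleneck 2, flow now 6.
Augment Hall→StairB→C4→Exit: bottleneck 2, flow now 8.
Augment Hall→StairB→Lobby→Exit: bottleneck 1, flow now 9.
No augmenting path remains; maximum flow = 9.
By max-flow min-cut, the minimum cut capacity equals the max flow.
In the residual graph, reachable from Hall: {Hall, C1, C5}.
Min-cut edges: Hall→StairC (4), Hall→StairB (3), C5→Exit (2); capacity 4 + 3 + 2 = 9.

9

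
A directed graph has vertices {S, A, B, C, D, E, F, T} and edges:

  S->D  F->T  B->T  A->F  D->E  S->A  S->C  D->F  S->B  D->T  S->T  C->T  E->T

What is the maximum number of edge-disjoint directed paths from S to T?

Assign every edge capacity 1; by Menger, the answer equals the max flow.
Path S→T (+1); total 1.
Path S→B→T (+1); total 2.
Path S→C→T (+1); total 3.
Path S→D→T (+1); total 4.
Path S→A→F→T (+1); total 5.
No residual S→T path; max flow = 5.
Certifying cut of size 5: {S→A, S→B, S→C, S→D, S→T}.

5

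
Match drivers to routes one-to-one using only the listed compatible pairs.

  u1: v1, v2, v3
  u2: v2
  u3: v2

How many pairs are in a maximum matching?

2

Unit-capacity flow: source→left, listed edges, right→sink; max matching = max flow.
Augmenting path u1→v1 (+1); matched 1.
Augmenting path u2→v2 (+1); matched 2.
No augmenting path remains; maximum matching = 2.
König certificate: {u1, v2} is a vertex cover of size 2 (every listed pair touches it), so no matching can be larger.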